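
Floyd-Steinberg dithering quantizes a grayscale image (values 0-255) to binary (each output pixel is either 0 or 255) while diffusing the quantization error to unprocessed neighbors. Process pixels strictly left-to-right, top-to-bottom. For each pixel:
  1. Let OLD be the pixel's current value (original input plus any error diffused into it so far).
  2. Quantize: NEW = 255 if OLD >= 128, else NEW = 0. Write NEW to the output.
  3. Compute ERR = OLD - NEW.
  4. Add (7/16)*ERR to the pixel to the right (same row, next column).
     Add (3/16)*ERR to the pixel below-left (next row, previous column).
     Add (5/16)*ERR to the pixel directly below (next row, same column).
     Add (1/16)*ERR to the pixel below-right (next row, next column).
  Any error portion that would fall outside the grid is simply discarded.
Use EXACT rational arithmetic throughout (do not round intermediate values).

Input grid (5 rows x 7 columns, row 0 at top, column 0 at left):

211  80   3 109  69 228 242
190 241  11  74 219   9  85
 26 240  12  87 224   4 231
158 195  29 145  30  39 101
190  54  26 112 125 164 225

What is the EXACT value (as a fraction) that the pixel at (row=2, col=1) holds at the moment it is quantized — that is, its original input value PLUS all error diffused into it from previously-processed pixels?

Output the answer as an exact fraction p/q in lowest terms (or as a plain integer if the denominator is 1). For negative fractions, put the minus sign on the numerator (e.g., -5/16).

(0,0): OLD=211 → NEW=255, ERR=-44
(0,1): OLD=243/4 → NEW=0, ERR=243/4
(0,2): OLD=1893/64 → NEW=0, ERR=1893/64
(0,3): OLD=124867/1024 → NEW=0, ERR=124867/1024
(0,4): OLD=2004565/16384 → NEW=0, ERR=2004565/16384
(0,5): OLD=73800787/262144 → NEW=255, ERR=6954067/262144
(0,6): OLD=1063700037/4194304 → NEW=255, ERR=-5847483/4194304
(1,0): OLD=12009/64 → NEW=255, ERR=-4311/64
(1,1): OLD=119455/512 → NEW=255, ERR=-11105/512
(1,2): OLD=613003/16384 → NEW=0, ERR=613003/16384
(1,3): OLD=10044335/65536 → NEW=255, ERR=-6667345/65536
(1,4): OLD=945060269/4194304 → NEW=255, ERR=-124487251/4194304
(1,5): OLD=392260285/33554432 → NEW=0, ERR=392260285/33554432
(1,6): OLD=49036070771/536870912 → NEW=0, ERR=49036070771/536870912
(2,0): OLD=7237/8192 → NEW=0, ERR=7237/8192
(2,1): OLD=61974471/262144 → NEW=255, ERR=-4872249/262144
Target (2,1): original=240, with diffused error = 61974471/262144

Answer: 61974471/262144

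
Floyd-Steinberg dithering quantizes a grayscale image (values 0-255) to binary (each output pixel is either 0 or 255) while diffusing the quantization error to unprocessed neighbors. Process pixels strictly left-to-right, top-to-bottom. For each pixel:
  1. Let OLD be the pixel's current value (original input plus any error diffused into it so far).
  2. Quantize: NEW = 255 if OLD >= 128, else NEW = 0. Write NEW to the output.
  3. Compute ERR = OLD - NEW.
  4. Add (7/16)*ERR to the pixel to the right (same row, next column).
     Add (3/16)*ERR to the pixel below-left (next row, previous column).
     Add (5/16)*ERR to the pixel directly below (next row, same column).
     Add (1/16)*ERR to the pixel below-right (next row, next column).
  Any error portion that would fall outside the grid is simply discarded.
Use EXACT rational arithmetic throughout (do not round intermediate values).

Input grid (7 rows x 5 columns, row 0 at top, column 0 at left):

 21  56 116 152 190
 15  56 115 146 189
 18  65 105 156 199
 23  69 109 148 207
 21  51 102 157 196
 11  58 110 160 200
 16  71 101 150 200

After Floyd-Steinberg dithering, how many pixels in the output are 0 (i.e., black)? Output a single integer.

(0,0): OLD=21 → NEW=0, ERR=21
(0,1): OLD=1043/16 → NEW=0, ERR=1043/16
(0,2): OLD=36997/256 → NEW=255, ERR=-28283/256
(0,3): OLD=424611/4096 → NEW=0, ERR=424611/4096
(0,4): OLD=15424117/65536 → NEW=255, ERR=-1287563/65536
(1,0): OLD=8649/256 → NEW=0, ERR=8649/256
(1,1): OLD=146943/2048 → NEW=0, ERR=146943/2048
(1,2): OLD=8872043/65536 → NEW=255, ERR=-7839637/65536
(1,3): OLD=30270095/262144 → NEW=0, ERR=30270095/262144
(1,4): OLD=1006037965/4194304 → NEW=255, ERR=-63509555/4194304
(2,0): OLD=1376613/32768 → NEW=0, ERR=1376613/32768
(2,1): OLD=89636135/1048576 → NEW=0, ERR=89636135/1048576
(2,2): OLD=2200365621/16777216 → NEW=255, ERR=-2077824459/16777216
(2,3): OLD=34248528591/268435456 → NEW=0, ERR=34248528591/268435456
(2,4): OLD=1105111711721/4294967296 → NEW=255, ERR=9895051241/4294967296
(3,0): OLD=875042453/16777216 → NEW=0, ERR=875042453/16777216
(3,1): OLD=13144793457/134217728 → NEW=0, ERR=13144793457/134217728
(3,2): OLD=611645023275/4294967296 → NEW=255, ERR=-483571637205/4294967296
(3,3): OLD=1127890684499/8589934592 → NEW=255, ERR=-1062542636461/8589934592
(3,4): OLD=22206968340799/137438953472 → NEW=255, ERR=-12839964794561/137438953472
(4,0): OLD=119533235099/2147483648 → NEW=0, ERR=119533235099/2147483648
(4,1): OLD=6054621514395/68719476736 → NEW=0, ERR=6054621514395/68719476736
(4,2): OLD=97075916632437/1099511627776 → NEW=0, ERR=97075916632437/1099511627776
(4,3): OLD=2329523843871387/17592186044416 → NEW=255, ERR=-2156483597454693/17592186044416
(4,4): OLD=29680045465114557/281474976710656 → NEW=0, ERR=29680045465114557/281474976710656
(5,0): OLD=49383810064561/1099511627776 → NEW=0, ERR=49383810064561/1099511627776
(5,1): OLD=1101415974223827/8796093022208 → NEW=0, ERR=1101415974223827/8796093022208
(5,2): OLD=49228676723221739/281474976710656 → NEW=255, ERR=-22547442337995541/281474976710656
(5,3): OLD=126029181817545669/1125899906842624 → NEW=0, ERR=126029181817545669/1125899906842624
(5,4): OLD=4940669933684407271/18014398509481984 → NEW=255, ERR=346998313766501351/18014398509481984
(6,0): OLD=7531400138939169/140737488355328 → NEW=0, ERR=7531400138939169/140737488355328
(6,1): OLD=546421659726806895/4503599627370496 → NEW=0, ERR=546421659726806895/4503599627370496
(6,2): OLD=11375248389491873973/72057594037927936 → NEW=255, ERR=-6999438090179749707/72057594037927936
(6,3): OLD=162663331768054570247/1152921504606846976 → NEW=255, ERR=-131331651906691408633/1152921504606846976
(6,4): OLD=3010120593981517660145/18446744073709551616 → NEW=255, ERR=-1693799144814418001935/18446744073709551616
Output grid:
  Row 0: ..#.#  (3 black, running=3)
  Row 1: ..#.#  (3 black, running=6)
  Row 2: ..#.#  (3 black, running=9)
  Row 3: ..###  (2 black, running=11)
  Row 4: ...#.  (4 black, running=15)
  Row 5: ..#.#  (3 black, running=18)
  Row 6: ..###  (2 black, running=20)

Answer: 20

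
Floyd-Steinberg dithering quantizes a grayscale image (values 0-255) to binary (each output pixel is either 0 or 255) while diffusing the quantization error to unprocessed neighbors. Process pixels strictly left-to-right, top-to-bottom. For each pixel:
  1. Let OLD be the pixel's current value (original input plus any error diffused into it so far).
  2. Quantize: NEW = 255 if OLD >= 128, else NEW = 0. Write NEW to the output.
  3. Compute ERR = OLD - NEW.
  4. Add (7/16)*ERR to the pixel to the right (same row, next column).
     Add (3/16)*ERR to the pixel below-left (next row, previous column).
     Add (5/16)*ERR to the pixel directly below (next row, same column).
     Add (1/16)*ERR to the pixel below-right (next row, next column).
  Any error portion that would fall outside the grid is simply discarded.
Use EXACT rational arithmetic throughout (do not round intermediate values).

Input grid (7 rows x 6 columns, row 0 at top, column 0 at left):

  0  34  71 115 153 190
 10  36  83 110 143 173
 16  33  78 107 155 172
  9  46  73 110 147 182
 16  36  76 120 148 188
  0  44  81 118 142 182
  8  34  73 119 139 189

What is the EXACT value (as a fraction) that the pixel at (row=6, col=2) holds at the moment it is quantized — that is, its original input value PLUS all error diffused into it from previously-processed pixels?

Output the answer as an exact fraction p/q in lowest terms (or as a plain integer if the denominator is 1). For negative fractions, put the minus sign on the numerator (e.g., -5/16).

Answer: 68676430745287557/562949953421312

Derivation:
(0,0): OLD=0 → NEW=0, ERR=0
(0,1): OLD=34 → NEW=0, ERR=34
(0,2): OLD=687/8 → NEW=0, ERR=687/8
(0,3): OLD=19529/128 → NEW=255, ERR=-13111/128
(0,4): OLD=221567/2048 → NEW=0, ERR=221567/2048
(0,5): OLD=7776889/32768 → NEW=255, ERR=-578951/32768
(1,0): OLD=131/8 → NEW=0, ERR=131/8
(1,1): OLD=4473/64 → NEW=0, ERR=4473/64
(1,2): OLD=252585/2048 → NEW=0, ERR=252585/2048
(1,3): OLD=1291067/8192 → NEW=255, ERR=-797893/8192
(1,4): OLD=65264271/524288 → NEW=0, ERR=65264271/524288
(1,5): OLD=1918484153/8388608 → NEW=255, ERR=-220610887/8388608
(2,0): OLD=35043/1024 → NEW=0, ERR=35043/1024
(2,1): OLD=3078917/32768 → NEW=0, ERR=3078917/32768
(2,2): OLD=75369143/524288 → NEW=255, ERR=-58324297/524288
(2,3): OLD=247219895/4194304 → NEW=0, ERR=247219895/4194304
(2,4): OLD=28007092957/134217728 → NEW=255, ERR=-6218427683/134217728
(2,5): OLD=324896976091/2147483648 → NEW=255, ERR=-222711354149/2147483648
(3,0): OLD=19562223/524288 → NEW=0, ERR=19562223/524288
(3,1): OLD=306047007/4194304 → NEW=0, ERR=306047007/4194304
(3,2): OLD=2922032651/33554432 → NEW=0, ERR=2922032651/33554432
(3,3): OLD=324008995627/2147483648 → NEW=255, ERR=-223599334613/2147483648
(3,4): OLD=1223327253479/17179869184 → NEW=0, ERR=1223327253479/17179869184
(3,5): OLD=48886656928777/274877906944 → NEW=255, ERR=-21207209341943/274877906944
(4,0): OLD=2774371765/67108864 → NEW=0, ERR=2774371765/67108864
(4,1): OLD=102595229029/1073741824 → NEW=0, ERR=102595229029/1073741824
(4,2): OLD=4468621834439/34359738368 → NEW=255, ERR=-4293111449401/34359738368
(4,3): OLD=28363095707211/549755813888 → NEW=0, ERR=28363095707211/549755813888
(4,4): OLD=1511611112081315/8796093022208 → NEW=255, ERR=-731392608581725/8796093022208
(4,5): OLD=18572089609799957/140737488355328 → NEW=255, ERR=-17315969920808683/140737488355328
(5,0): OLD=529735428287/17179869184 → NEW=0, ERR=529735428287/17179869184
(5,1): OLD=36561932447207/549755813888 → NEW=0, ERR=36561932447207/549755813888
(5,2): OLD=381293095180849/4398046511104 → NEW=0, ERR=381293095180849/4398046511104
(5,3): OLD=20920960258245639/140737488355328 → NEW=255, ERR=-14967099272363001/140737488355328
(5,4): OLD=3493359771526443/70368744177664 → NEW=0, ERR=3493359771526443/70368744177664
(5,5): OLD=360452471550734323/2251799813685248 → NEW=255, ERR=-213756480939003917/2251799813685248
(6,0): OLD=264812210045205/8796093022208 → NEW=0, ERR=264812210045205/8796093022208
(6,1): OLD=12122697780542185/140737488355328 → NEW=0, ERR=12122697780542185/140737488355328
(6,2): OLD=68676430745287557/562949953421312 → NEW=0, ERR=68676430745287557/562949953421312
Target (6,2): original=73, with diffused error = 68676430745287557/562949953421312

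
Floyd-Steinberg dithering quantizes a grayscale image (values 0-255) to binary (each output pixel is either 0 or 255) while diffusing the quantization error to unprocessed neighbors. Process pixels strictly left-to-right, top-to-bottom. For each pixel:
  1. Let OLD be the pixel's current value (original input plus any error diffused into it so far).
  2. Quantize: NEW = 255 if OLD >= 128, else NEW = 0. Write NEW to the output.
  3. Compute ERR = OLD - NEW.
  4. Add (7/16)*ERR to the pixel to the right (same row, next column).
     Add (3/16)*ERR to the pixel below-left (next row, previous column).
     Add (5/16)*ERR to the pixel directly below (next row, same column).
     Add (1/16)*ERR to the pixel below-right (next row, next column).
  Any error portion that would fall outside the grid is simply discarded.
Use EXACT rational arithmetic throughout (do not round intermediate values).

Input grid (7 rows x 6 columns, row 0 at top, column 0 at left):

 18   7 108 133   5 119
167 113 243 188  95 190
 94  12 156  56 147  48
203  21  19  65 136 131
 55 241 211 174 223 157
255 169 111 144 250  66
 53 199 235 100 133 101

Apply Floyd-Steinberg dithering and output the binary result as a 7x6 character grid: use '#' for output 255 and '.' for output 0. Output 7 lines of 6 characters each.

Answer: ...#..
#.##.#
..#.#.
#...#.
.#####
##.##.
.##..#

Derivation:
(0,0): OLD=18 → NEW=0, ERR=18
(0,1): OLD=119/8 → NEW=0, ERR=119/8
(0,2): OLD=14657/128 → NEW=0, ERR=14657/128
(0,3): OLD=374983/2048 → NEW=255, ERR=-147257/2048
(0,4): OLD=-866959/32768 → NEW=0, ERR=-866959/32768
(0,5): OLD=56321559/524288 → NEW=0, ERR=56321559/524288
(1,0): OLD=22453/128 → NEW=255, ERR=-10187/128
(1,1): OLD=107955/1024 → NEW=0, ERR=107955/1024
(1,2): OLD=10235247/32768 → NEW=255, ERR=1879407/32768
(1,3): OLD=25273187/131072 → NEW=255, ERR=-8150173/131072
(1,4): OLD=630623081/8388608 → NEW=0, ERR=630623081/8388608
(1,5): OLD=34199513103/134217728 → NEW=255, ERR=-26007537/134217728
(2,0): OLD=1456481/16384 → NEW=0, ERR=1456481/16384
(2,1): OLD=46985339/524288 → NEW=0, ERR=46985339/524288
(2,2): OLD=1745343665/8388608 → NEW=255, ERR=-393751375/8388608
(2,3): OLD=2262437609/67108864 → NEW=0, ERR=2262437609/67108864
(2,4): OLD=389380269499/2147483648 → NEW=255, ERR=-158228060741/2147483648
(2,5): OLD=701029922253/34359738368 → NEW=0, ERR=701029922253/34359738368
(3,0): OLD=2076880401/8388608 → NEW=255, ERR=-62214639/8388608
(3,1): OLD=2853180541/67108864 → NEW=0, ERR=2853180541/67108864
(3,2): OLD=18712369831/536870912 → NEW=0, ERR=18712369831/536870912
(3,3): OLD=2543834832405/34359738368 → NEW=0, ERR=2543834832405/34359738368
(3,4): OLD=41588423739445/274877906944 → NEW=255, ERR=-28505442531275/274877906944
(3,5): OLD=384394000350971/4398046511104 → NEW=0, ERR=384394000350971/4398046511104
(4,0): OLD=65126756383/1073741824 → NEW=0, ERR=65126756383/1073741824
(4,1): OLD=4928800956499/17179869184 → NEW=255, ERR=547934314579/17179869184
(4,2): OLD=138749848414601/549755813888 → NEW=255, ERR=-1437884126839/549755813888
(4,3): OLD=1572090595088013/8796093022208 → NEW=255, ERR=-670913125575027/8796093022208
(4,4): OLD=25084782938410461/140737488355328 → NEW=255, ERR=-10803276592198179/140737488355328
(4,5): OLD=324817888083339243/2251799813685248 → NEW=255, ERR=-249391064406398997/2251799813685248
(5,0): OLD=76947809725097/274877906944 → NEW=255, ERR=6853943454377/274877906944
(5,1): OLD=1699195666334649/8796093022208 → NEW=255, ERR=-543808054328391/8796093022208
(5,2): OLD=4983988544667459/70368744177664 → NEW=0, ERR=4983988544667459/70368744177664
(5,3): OLD=307584034636952657/2251799813685248 → NEW=255, ERR=-266624917852785583/2251799813685248
(5,4): OLD=669579468628654337/4503599627370496 → NEW=255, ERR=-478838436350822143/4503599627370496
(5,5): OLD=-1435683342966842923/72057594037927936 → NEW=0, ERR=-1435683342966842923/72057594037927936
(6,0): OLD=6924293672547531/140737488355328 → NEW=0, ERR=6924293672547531/140737488355328
(6,1): OLD=486486724601571567/2251799813685248 → NEW=255, ERR=-87722227888166673/2251799813685248
(6,2): OLD=1927765063979933591/9007199254740992 → NEW=255, ERR=-369070745979019369/9007199254740992
(6,3): OLD=4260445144289241851/144115188075855872 → NEW=0, ERR=4260445144289241851/144115188075855872
(6,4): OLD=234207991618935110843/2305843009213693952 → NEW=0, ERR=234207991618935110843/2305843009213693952
(6,5): OLD=4890823629935559397437/36893488147419103232 → NEW=255, ERR=-4517015847656311926723/36893488147419103232
Row 0: ...#..
Row 1: #.##.#
Row 2: ..#.#.
Row 3: #...#.
Row 4: .#####
Row 5: ##.##.
Row 6: .##..#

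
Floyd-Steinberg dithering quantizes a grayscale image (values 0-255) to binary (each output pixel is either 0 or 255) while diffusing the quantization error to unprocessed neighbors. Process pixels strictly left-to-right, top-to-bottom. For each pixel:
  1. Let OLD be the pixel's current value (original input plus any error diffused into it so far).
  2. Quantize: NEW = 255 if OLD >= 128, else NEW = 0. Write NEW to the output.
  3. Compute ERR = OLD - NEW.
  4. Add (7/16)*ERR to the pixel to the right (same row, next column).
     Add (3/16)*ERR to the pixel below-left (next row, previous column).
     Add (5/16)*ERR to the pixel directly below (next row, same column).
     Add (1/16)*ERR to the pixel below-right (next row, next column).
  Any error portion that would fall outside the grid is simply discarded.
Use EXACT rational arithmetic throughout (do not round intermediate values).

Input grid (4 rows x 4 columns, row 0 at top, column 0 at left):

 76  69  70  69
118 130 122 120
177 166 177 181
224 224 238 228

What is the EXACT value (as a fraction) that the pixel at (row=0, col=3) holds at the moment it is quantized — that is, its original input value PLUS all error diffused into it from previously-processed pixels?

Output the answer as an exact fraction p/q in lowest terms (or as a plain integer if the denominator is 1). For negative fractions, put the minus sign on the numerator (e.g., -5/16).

Answer: 122057/1024

Derivation:
(0,0): OLD=76 → NEW=0, ERR=76
(0,1): OLD=409/4 → NEW=0, ERR=409/4
(0,2): OLD=7343/64 → NEW=0, ERR=7343/64
(0,3): OLD=122057/1024 → NEW=0, ERR=122057/1024
Target (0,3): original=69, with diffused error = 122057/1024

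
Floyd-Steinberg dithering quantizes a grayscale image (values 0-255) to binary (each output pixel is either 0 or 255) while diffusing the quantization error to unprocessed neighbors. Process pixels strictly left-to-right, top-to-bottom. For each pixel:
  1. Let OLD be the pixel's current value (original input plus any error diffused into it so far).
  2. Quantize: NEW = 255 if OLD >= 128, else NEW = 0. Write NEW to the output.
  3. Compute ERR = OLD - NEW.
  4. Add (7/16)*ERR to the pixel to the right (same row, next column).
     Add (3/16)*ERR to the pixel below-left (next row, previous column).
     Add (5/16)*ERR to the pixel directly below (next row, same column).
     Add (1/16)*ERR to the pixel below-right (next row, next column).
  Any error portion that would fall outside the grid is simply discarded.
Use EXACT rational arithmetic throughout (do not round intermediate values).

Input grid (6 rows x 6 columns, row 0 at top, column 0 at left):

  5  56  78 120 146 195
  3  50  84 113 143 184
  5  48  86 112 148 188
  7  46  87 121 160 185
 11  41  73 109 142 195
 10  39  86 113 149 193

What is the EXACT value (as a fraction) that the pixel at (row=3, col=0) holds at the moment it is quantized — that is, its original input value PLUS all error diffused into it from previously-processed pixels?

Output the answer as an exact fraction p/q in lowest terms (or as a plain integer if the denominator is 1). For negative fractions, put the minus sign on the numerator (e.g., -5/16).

Answer: 481979781/16777216

Derivation:
(0,0): OLD=5 → NEW=0, ERR=5
(0,1): OLD=931/16 → NEW=0, ERR=931/16
(0,2): OLD=26485/256 → NEW=0, ERR=26485/256
(0,3): OLD=676915/4096 → NEW=255, ERR=-367565/4096
(0,4): OLD=6995301/65536 → NEW=0, ERR=6995301/65536
(0,5): OLD=253439427/1048576 → NEW=255, ERR=-13947453/1048576
(1,0): OLD=3961/256 → NEW=0, ERR=3961/256
(1,1): OLD=193871/2048 → NEW=0, ERR=193871/2048
(1,2): OLD=9473659/65536 → NEW=255, ERR=-7238021/65536
(1,3): OLD=16545951/262144 → NEW=0, ERR=16545951/262144
(1,4): OLD=3286113597/16777216 → NEW=255, ERR=-992076483/16777216
(1,5): OLD=43122589339/268435456 → NEW=255, ERR=-25328451941/268435456
(2,0): OLD=903893/32768 → NEW=0, ERR=903893/32768
(2,1): OLD=73305463/1048576 → NEW=0, ERR=73305463/1048576
(2,2): OLD=1674750501/16777216 → NEW=0, ERR=1674750501/16777216
(2,3): OLD=21126783037/134217728 → NEW=255, ERR=-13098737603/134217728
(2,4): OLD=313864412727/4294967296 → NEW=0, ERR=313864412727/4294967296
(2,5): OLD=12836064780529/68719476736 → NEW=255, ERR=-4687401787151/68719476736
(3,0): OLD=481979781/16777216 → NEW=0, ERR=481979781/16777216
Target (3,0): original=7, with diffused error = 481979781/16777216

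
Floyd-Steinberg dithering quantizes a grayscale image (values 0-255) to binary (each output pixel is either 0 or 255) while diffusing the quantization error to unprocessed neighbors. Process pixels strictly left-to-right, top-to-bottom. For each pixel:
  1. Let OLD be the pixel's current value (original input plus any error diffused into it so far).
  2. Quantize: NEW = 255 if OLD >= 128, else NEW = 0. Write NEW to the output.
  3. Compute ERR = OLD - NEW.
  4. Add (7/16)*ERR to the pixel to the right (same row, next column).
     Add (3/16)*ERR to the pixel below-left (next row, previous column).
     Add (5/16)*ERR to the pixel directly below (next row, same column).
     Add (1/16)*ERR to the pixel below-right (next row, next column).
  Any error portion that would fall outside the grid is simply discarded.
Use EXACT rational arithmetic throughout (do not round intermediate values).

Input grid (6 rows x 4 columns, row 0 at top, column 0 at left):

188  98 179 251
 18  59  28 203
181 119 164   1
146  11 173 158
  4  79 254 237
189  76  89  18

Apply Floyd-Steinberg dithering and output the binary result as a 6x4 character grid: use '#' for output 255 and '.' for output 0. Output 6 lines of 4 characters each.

Answer: #.##
...#
#.#.
#.#.
..##
#...

Derivation:
(0,0): OLD=188 → NEW=255, ERR=-67
(0,1): OLD=1099/16 → NEW=0, ERR=1099/16
(0,2): OLD=53517/256 → NEW=255, ERR=-11763/256
(0,3): OLD=945755/4096 → NEW=255, ERR=-98725/4096
(1,0): OLD=2545/256 → NEW=0, ERR=2545/256
(1,1): OLD=147479/2048 → NEW=0, ERR=147479/2048
(1,2): OLD=2943843/65536 → NEW=0, ERR=2943843/65536
(1,3): OLD=222558501/1048576 → NEW=255, ERR=-44828379/1048576
(2,0): OLD=6475245/32768 → NEW=255, ERR=-1880595/32768
(2,1): OLD=131531903/1048576 → NEW=0, ERR=131531903/1048576
(2,2): OLD=481089787/2097152 → NEW=255, ERR=-53683973/2097152
(2,3): OLD=-696314193/33554432 → NEW=0, ERR=-696314193/33554432
(3,0): OLD=2543174045/16777216 → NEW=255, ERR=-1735016035/16777216
(3,1): OLD=-921049981/268435456 → NEW=0, ERR=-921049981/268435456
(3,2): OLD=719184876157/4294967296 → NEW=255, ERR=-376031784323/4294967296
(3,3): OLD=7669868973803/68719476736 → NEW=0, ERR=7669868973803/68719476736
(4,0): OLD=-124384563559/4294967296 → NEW=0, ERR=-124384563559/4294967296
(4,1): OLD=1456101630411/34359738368 → NEW=0, ERR=1456101630411/34359738368
(4,2): OLD=292352651661291/1099511627776 → NEW=255, ERR=11977186578411/1099511627776
(4,3): OLD=4770513779693021/17592186044416 → NEW=255, ERR=284506338366941/17592186044416
(5,0): OLD=103296771173705/549755813888 → NEW=255, ERR=-36890961367735/549755813888
(5,1): OLD=1057598052557215/17592186044416 → NEW=0, ERR=1057598052557215/17592186044416
(5,2): OLD=1094114914727907/8796093022208 → NEW=0, ERR=1094114914727907/8796093022208
(5,3): OLD=21998325064071787/281474976710656 → NEW=0, ERR=21998325064071787/281474976710656
Row 0: #.##
Row 1: ...#
Row 2: #.#.
Row 3: #.#.
Row 4: ..##
Row 5: #...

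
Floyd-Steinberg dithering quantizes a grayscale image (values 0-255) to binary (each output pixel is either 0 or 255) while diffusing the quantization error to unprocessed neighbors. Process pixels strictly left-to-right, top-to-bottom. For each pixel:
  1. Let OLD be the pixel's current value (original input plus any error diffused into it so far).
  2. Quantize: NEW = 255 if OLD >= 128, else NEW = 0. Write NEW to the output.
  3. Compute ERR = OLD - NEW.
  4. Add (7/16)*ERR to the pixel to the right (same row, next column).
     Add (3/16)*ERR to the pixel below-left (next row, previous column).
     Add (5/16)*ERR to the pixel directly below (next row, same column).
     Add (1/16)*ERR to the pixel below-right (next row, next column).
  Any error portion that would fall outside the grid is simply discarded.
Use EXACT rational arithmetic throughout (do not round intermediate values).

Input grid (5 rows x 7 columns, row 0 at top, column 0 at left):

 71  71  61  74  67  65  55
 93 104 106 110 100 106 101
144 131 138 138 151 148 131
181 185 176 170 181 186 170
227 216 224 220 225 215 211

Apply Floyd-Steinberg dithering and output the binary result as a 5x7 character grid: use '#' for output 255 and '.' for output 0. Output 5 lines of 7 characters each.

Answer: .......
#.##.##
.#.##..
###.###
#######

Derivation:
(0,0): OLD=71 → NEW=0, ERR=71
(0,1): OLD=1633/16 → NEW=0, ERR=1633/16
(0,2): OLD=27047/256 → NEW=0, ERR=27047/256
(0,3): OLD=492433/4096 → NEW=0, ERR=492433/4096
(0,4): OLD=7837943/65536 → NEW=0, ERR=7837943/65536
(0,5): OLD=123023041/1048576 → NEW=0, ERR=123023041/1048576
(0,6): OLD=1783908167/16777216 → NEW=0, ERR=1783908167/16777216
(1,0): OLD=34387/256 → NEW=255, ERR=-30893/256
(1,1): OLD=219845/2048 → NEW=0, ERR=219845/2048
(1,2): OLD=14083753/65536 → NEW=255, ERR=-2627927/65536
(1,3): OLD=41695093/262144 → NEW=255, ERR=-25151627/262144
(1,4): OLD=2095643455/16777216 → NEW=0, ERR=2095643455/16777216
(1,5): OLD=30161871855/134217728 → NEW=255, ERR=-4063648785/134217728
(1,6): OLD=275553582881/2147483648 → NEW=255, ERR=-272054747359/2147483648
(2,0): OLD=4142407/32768 → NEW=0, ERR=4142407/32768
(2,1): OLD=214739965/1048576 → NEW=255, ERR=-52646915/1048576
(2,2): OLD=1547234359/16777216 → NEW=0, ERR=1547234359/16777216
(2,3): OLD=22720196927/134217728 → NEW=255, ERR=-11505323713/134217728
(2,4): OLD=151244961839/1073741824 → NEW=255, ERR=-122559203281/1073741824
(2,5): OLD=2496398649893/34359738368 → NEW=0, ERR=2496398649893/34359738368
(2,6): OLD=66688128290899/549755813888 → NEW=0, ERR=66688128290899/549755813888
(3,0): OLD=3541520471/16777216 → NEW=255, ERR=-736669609/16777216
(3,1): OLD=23527367179/134217728 → NEW=255, ERR=-10698153461/134217728
(3,2): OLD=161852322961/1073741824 → NEW=255, ERR=-111951842159/1073741824
(3,3): OLD=352011826695/4294967296 → NEW=0, ERR=352011826695/4294967296
(3,4): OLD=104152825162839/549755813888 → NEW=255, ERR=-36034907378601/549755813888
(3,5): OLD=860427457632373/4398046511104 → NEW=255, ERR=-261074402699147/4398046511104
(3,6): OLD=13122229850131115/70368744177664 → NEW=255, ERR=-4821799915173205/70368744177664
(4,0): OLD=425917543353/2147483648 → NEW=255, ERR=-121690786887/2147483648
(4,1): OLD=4948010939493/34359738368 → NEW=255, ERR=-3813722344347/34359738368
(4,2): OLD=84246507709707/549755813888 → NEW=255, ERR=-55941224831733/549755813888
(4,3): OLD=801707697413609/4398046511104 → NEW=255, ERR=-319794162917911/4398046511104
(4,4): OLD=5865124453421611/35184372088832 → NEW=255, ERR=-3106890429230549/35184372088832
(4,5): OLD=158608193856024171/1125899906842624 → NEW=255, ERR=-128496282388844949/1125899906842624
(4,6): OLD=2448985068473945949/18014398509481984 → NEW=255, ERR=-2144686551443959971/18014398509481984
Row 0: .......
Row 1: #.##.##
Row 2: .#.##..
Row 3: ###.###
Row 4: #######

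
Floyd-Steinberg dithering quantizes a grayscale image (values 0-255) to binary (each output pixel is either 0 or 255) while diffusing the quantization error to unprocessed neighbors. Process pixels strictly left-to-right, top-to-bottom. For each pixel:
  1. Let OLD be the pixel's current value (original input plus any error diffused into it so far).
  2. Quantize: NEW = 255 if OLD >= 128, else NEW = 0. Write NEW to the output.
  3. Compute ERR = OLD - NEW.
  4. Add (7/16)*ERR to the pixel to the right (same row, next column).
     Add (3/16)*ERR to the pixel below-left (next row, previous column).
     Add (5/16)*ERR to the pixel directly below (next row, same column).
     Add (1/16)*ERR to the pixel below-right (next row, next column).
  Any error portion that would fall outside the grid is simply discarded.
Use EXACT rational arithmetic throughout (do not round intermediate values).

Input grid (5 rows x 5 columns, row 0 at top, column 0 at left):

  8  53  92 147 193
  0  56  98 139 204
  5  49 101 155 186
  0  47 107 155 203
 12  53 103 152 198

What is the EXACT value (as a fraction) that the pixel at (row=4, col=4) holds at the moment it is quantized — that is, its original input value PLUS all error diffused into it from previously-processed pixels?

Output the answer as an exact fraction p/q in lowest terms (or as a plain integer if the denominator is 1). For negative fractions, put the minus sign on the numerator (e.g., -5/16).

Answer: 7844093681512191/35184372088832

Derivation:
(0,0): OLD=8 → NEW=0, ERR=8
(0,1): OLD=113/2 → NEW=0, ERR=113/2
(0,2): OLD=3735/32 → NEW=0, ERR=3735/32
(0,3): OLD=101409/512 → NEW=255, ERR=-29151/512
(0,4): OLD=1376999/8192 → NEW=255, ERR=-711961/8192
(1,0): OLD=419/32 → NEW=0, ERR=419/32
(1,1): OLD=26053/256 → NEW=0, ERR=26053/256
(1,2): OLD=1407833/8192 → NEW=255, ERR=-681127/8192
(1,3): OLD=2484829/32768 → NEW=0, ERR=2484829/32768
(1,4): OLD=108243671/524288 → NEW=255, ERR=-25449769/524288
(2,0): OLD=115399/4096 → NEW=0, ERR=115399/4096
(2,1): OLD=10270477/131072 → NEW=0, ERR=10270477/131072
(2,2): OLD=272372615/2097152 → NEW=255, ERR=-262401145/2097152
(2,3): OLD=3679508485/33554432 → NEW=0, ERR=3679508485/33554432
(2,4): OLD=120015087843/536870912 → NEW=255, ERR=-16886994717/536870912
(3,0): OLD=49275271/2097152 → NEW=0, ERR=49275271/2097152
(3,1): OLD=1007752107/16777216 → NEW=0, ERR=1007752107/16777216
(3,2): OLD=64229393049/536870912 → NEW=0, ERR=64229393049/536870912
(3,3): OLD=244696326829/1073741824 → NEW=255, ERR=-29107838291/1073741824
(3,4): OLD=3232632900665/17179869184 → NEW=255, ERR=-1148233741255/17179869184
(4,0): OLD=8215492633/268435456 → NEW=0, ERR=8215492633/268435456
(4,1): OLD=936826415881/8589934592 → NEW=0, ERR=936826415881/8589934592
(4,2): OLD=25669729522503/137438953472 → NEW=255, ERR=-9377203612857/137438953472
(4,3): OLD=238867207878089/2199023255552 → NEW=0, ERR=238867207878089/2199023255552
(4,4): OLD=7844093681512191/35184372088832 → NEW=255, ERR=-1127921201139969/35184372088832
Target (4,4): original=198, with diffused error = 7844093681512191/35184372088832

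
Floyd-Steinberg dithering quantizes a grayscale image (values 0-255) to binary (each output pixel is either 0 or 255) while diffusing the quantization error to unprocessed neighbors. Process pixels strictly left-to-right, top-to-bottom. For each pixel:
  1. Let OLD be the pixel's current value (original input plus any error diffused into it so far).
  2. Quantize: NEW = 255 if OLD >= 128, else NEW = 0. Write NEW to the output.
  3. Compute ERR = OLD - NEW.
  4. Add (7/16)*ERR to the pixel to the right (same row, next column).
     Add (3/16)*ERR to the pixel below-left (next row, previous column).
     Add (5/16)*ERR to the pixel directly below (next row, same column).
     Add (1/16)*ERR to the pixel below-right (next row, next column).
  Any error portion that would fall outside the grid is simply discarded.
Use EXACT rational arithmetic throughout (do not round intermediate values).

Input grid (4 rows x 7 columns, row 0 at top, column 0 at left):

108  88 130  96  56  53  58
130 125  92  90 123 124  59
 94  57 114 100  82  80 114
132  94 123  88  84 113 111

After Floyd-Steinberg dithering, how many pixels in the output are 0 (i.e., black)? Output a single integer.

Answer: 18

Derivation:
(0,0): OLD=108 → NEW=0, ERR=108
(0,1): OLD=541/4 → NEW=255, ERR=-479/4
(0,2): OLD=4967/64 → NEW=0, ERR=4967/64
(0,3): OLD=133073/1024 → NEW=255, ERR=-128047/1024
(0,4): OLD=21175/16384 → NEW=0, ERR=21175/16384
(0,5): OLD=14041857/262144 → NEW=0, ERR=14041857/262144
(0,6): OLD=341562631/4194304 → NEW=0, ERR=341562631/4194304
(1,0): OLD=9043/64 → NEW=255, ERR=-7277/64
(1,1): OLD=30277/512 → NEW=0, ERR=30277/512
(1,2): OLD=1821801/16384 → NEW=0, ERR=1821801/16384
(1,3): OLD=6859221/65536 → NEW=0, ERR=6859221/65536
(1,4): OLD=718997119/4194304 → NEW=255, ERR=-350550401/4194304
(1,5): OLD=4010551791/33554432 → NEW=0, ERR=4010551791/33554432
(1,6): OLD=75209109281/536870912 → NEW=255, ERR=-61692973279/536870912
(2,0): OLD=569799/8192 → NEW=0, ERR=569799/8192
(2,1): OLD=31366205/262144 → NEW=0, ERR=31366205/262144
(2,2): OLD=941270647/4194304 → NEW=255, ERR=-128276873/4194304
(2,3): OLD=3711314431/33554432 → NEW=0, ERR=3711314431/33554432
(2,4): OLD=35762088143/268435456 → NEW=255, ERR=-32688953137/268435456
(2,5): OLD=320444195557/8589934592 → NEW=0, ERR=320444195557/8589934592
(2,6): OLD=14002413460883/137438953472 → NEW=0, ERR=14002413460883/137438953472
(3,0): OLD=738914583/4194304 → NEW=255, ERR=-330632937/4194304
(3,1): OLD=3205002763/33554432 → NEW=0, ERR=3205002763/33554432
(3,2): OLD=49243942065/268435456 → NEW=255, ERR=-19207099215/268435456
(3,3): OLD=71420856375/1073741824 → NEW=0, ERR=71420856375/1073741824
(3,4): OLD=12225636627735/137438953472 → NEW=0, ERR=12225636627735/137438953472
(3,5): OLD=192487558146293/1099511627776 → NEW=255, ERR=-87887906936587/1099511627776
(3,6): OLD=1938630697840683/17592186044416 → NEW=0, ERR=1938630697840683/17592186044416
Output grid:
  Row 0: .#.#...  (5 black, running=5)
  Row 1: #...#.#  (4 black, running=9)
  Row 2: ..#.#..  (5 black, running=14)
  Row 3: #.#..#.  (4 black, running=18)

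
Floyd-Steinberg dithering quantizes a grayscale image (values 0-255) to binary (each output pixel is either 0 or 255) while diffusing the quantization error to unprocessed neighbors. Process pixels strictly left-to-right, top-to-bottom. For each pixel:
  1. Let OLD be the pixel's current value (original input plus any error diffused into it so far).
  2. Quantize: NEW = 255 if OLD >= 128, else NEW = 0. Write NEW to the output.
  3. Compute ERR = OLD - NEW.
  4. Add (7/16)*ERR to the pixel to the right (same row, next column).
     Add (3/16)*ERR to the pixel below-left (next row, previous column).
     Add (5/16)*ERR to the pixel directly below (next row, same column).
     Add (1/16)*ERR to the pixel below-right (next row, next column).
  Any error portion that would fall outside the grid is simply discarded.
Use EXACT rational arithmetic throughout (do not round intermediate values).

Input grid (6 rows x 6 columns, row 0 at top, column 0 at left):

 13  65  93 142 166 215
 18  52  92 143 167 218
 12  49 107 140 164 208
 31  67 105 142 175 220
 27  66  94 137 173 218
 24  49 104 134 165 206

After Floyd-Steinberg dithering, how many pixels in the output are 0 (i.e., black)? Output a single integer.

(0,0): OLD=13 → NEW=0, ERR=13
(0,1): OLD=1131/16 → NEW=0, ERR=1131/16
(0,2): OLD=31725/256 → NEW=0, ERR=31725/256
(0,3): OLD=803707/4096 → NEW=255, ERR=-240773/4096
(0,4): OLD=9193565/65536 → NEW=255, ERR=-7518115/65536
(0,5): OLD=172817035/1048576 → NEW=255, ERR=-94569845/1048576
(1,0): OLD=9041/256 → NEW=0, ERR=9041/256
(1,1): OLD=232631/2048 → NEW=0, ERR=232631/2048
(1,2): OLD=11391363/65536 → NEW=255, ERR=-5320317/65536
(1,3): OLD=19752391/262144 → NEW=0, ERR=19752391/262144
(1,4): OLD=2408065397/16777216 → NEW=255, ERR=-1870124683/16777216
(1,5): OLD=35937831587/268435456 → NEW=255, ERR=-32513209693/268435456
(2,0): OLD=1452749/32768 → NEW=0, ERR=1452749/32768
(2,1): OLD=95293215/1048576 → NEW=0, ERR=95293215/1048576
(2,2): OLD=2392725021/16777216 → NEW=255, ERR=-1885465059/16777216
(2,3): OLD=11865549173/134217728 → NEW=0, ERR=11865549173/134217728
(2,4): OLD=643569169631/4294967296 → NEW=255, ERR=-451647490849/4294967296
(2,5): OLD=8052310030857/68719476736 → NEW=0, ERR=8052310030857/68719476736
(3,0): OLD=1038413181/16777216 → NEW=0, ERR=1038413181/16777216
(3,1): OLD=13982468665/134217728 → NEW=0, ERR=13982468665/134217728
(3,2): OLD=147869320187/1073741824 → NEW=255, ERR=-125934844933/1073741824
(3,3): OLD=6292856378417/68719476736 → NEW=0, ERR=6292856378417/68719476736
(3,4): OLD=115282410755473/549755813888 → NEW=255, ERR=-24905321785967/549755813888
(3,5): OLD=2025084734789599/8796093022208 → NEW=255, ERR=-217918985873441/8796093022208
(4,0): OLD=141465991731/2147483648 → NEW=0, ERR=141465991731/2147483648
(4,1): OLD=3753909985175/34359738368 → NEW=0, ERR=3753909985175/34359738368
(4,2): OLD=141647275516565/1099511627776 → NEW=255, ERR=-138728189566315/1099511627776
(4,3): OLD=1664071459466953/17592186044416 → NEW=0, ERR=1664071459466953/17592186044416
(4,4): OLD=56662277019091545/281474976710656 → NEW=255, ERR=-15113842042125735/281474976710656
(4,5): OLD=828369261977722319/4503599627370496 → NEW=255, ERR=-320048643001754161/4503599627370496
(5,0): OLD=35773148827317/549755813888 → NEW=0, ERR=35773148827317/549755813888
(5,1): OLD=1619712816454149/17592186044416 → NEW=0, ERR=1619712816454149/17592186044416
(5,2): OLD=18213674209296263/140737488355328 → NEW=255, ERR=-17674385321312377/140737488355328
(5,3): OLD=408310729671275581/4503599627370496 → NEW=0, ERR=408310729671275581/4503599627370496
(5,4): OLD=1625553390650657149/9007199254740992 → NEW=255, ERR=-671282419308295811/9007199254740992
(5,5): OLD=21304622433102673825/144115188075855872 → NEW=255, ERR=-15444750526240573535/144115188075855872
Output grid:
  Row 0: ...###  (3 black, running=3)
  Row 1: ..#.##  (3 black, running=6)
  Row 2: ..#.#.  (4 black, running=10)
  Row 3: ..#.##  (3 black, running=13)
  Row 4: ..#.##  (3 black, running=16)
  Row 5: ..#.##  (3 black, running=19)

Answer: 19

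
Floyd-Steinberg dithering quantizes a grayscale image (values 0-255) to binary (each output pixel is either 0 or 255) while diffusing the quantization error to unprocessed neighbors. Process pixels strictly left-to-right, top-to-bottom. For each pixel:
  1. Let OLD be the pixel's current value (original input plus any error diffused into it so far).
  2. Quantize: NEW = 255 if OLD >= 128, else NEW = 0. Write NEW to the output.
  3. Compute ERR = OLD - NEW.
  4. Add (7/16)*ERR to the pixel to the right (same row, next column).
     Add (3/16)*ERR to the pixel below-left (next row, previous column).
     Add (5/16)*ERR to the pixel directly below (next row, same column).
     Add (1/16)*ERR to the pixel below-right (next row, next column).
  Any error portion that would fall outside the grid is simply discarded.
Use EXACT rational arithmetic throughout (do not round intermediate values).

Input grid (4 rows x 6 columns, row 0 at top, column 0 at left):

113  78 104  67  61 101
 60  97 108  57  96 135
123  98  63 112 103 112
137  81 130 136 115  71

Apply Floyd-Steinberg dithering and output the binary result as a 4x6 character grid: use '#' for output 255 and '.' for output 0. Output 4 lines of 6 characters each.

(0,0): OLD=113 → NEW=0, ERR=113
(0,1): OLD=2039/16 → NEW=0, ERR=2039/16
(0,2): OLD=40897/256 → NEW=255, ERR=-24383/256
(0,3): OLD=103751/4096 → NEW=0, ERR=103751/4096
(0,4): OLD=4723953/65536 → NEW=0, ERR=4723953/65536
(0,5): OLD=138973847/1048576 → NEW=255, ERR=-128413033/1048576
(1,0): OLD=30517/256 → NEW=0, ERR=30517/256
(1,1): OLD=364915/2048 → NEW=255, ERR=-157325/2048
(1,2): OLD=3757935/65536 → NEW=0, ERR=3757935/65536
(1,3): OLD=25576067/262144 → NEW=0, ERR=25576067/262144
(1,4): OLD=2345980009/16777216 → NEW=255, ERR=-1932210071/16777216
(1,5): OLD=13649605391/268435456 → NEW=0, ERR=13649605391/268435456
(2,0): OLD=4779169/32768 → NEW=255, ERR=-3576671/32768
(2,1): OLD=46601211/1048576 → NEW=0, ERR=46601211/1048576
(2,2): OLD=1910170289/16777216 → NEW=0, ERR=1910170289/16777216
(2,3): OLD=23392852841/134217728 → NEW=255, ERR=-10832667799/134217728
(2,4): OLD=203286185403/4294967296 → NEW=0, ERR=203286185403/4294967296
(2,5): OLD=9716907345357/68719476736 → NEW=255, ERR=-7806559222323/68719476736
(3,0): OLD=1866014865/16777216 → NEW=0, ERR=1866014865/16777216
(3,1): OLD=21216364093/134217728 → NEW=255, ERR=-13009156547/134217728
(3,2): OLD=118991270791/1073741824 → NEW=0, ERR=118991270791/1073741824
(3,3): OLD=12043239720597/68719476736 → NEW=255, ERR=-5480226847083/68719476736
(3,4): OLD=37689570258421/549755813888 → NEW=0, ERR=37689570258421/549755813888
(3,5): OLD=602107859224379/8796093022208 → NEW=0, ERR=602107859224379/8796093022208
Row 0: ..#..#
Row 1: .#..#.
Row 2: #..#.#
Row 3: .#.#..

Answer: ..#..#
.#..#.
#..#.#
.#.#..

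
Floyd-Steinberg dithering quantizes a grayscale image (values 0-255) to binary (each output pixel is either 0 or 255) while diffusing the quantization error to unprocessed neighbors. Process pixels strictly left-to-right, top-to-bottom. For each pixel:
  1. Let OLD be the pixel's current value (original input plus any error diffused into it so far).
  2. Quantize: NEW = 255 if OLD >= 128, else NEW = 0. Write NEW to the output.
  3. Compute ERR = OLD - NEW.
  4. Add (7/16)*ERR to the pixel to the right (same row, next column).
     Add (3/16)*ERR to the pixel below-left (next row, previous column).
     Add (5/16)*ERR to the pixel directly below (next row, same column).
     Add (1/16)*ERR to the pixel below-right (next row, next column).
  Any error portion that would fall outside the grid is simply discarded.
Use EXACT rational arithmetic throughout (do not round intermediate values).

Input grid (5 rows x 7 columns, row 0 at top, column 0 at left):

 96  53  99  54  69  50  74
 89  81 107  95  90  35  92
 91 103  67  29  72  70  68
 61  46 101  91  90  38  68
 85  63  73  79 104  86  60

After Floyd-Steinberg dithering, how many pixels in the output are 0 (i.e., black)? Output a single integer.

Answer: 26

Derivation:
(0,0): OLD=96 → NEW=0, ERR=96
(0,1): OLD=95 → NEW=0, ERR=95
(0,2): OLD=2249/16 → NEW=255, ERR=-1831/16
(0,3): OLD=1007/256 → NEW=0, ERR=1007/256
(0,4): OLD=289673/4096 → NEW=0, ERR=289673/4096
(0,5): OLD=5304511/65536 → NEW=0, ERR=5304511/65536
(0,6): OLD=114726201/1048576 → NEW=0, ERR=114726201/1048576
(1,0): OLD=2189/16 → NEW=255, ERR=-1891/16
(1,1): OLD=5571/128 → NEW=0, ERR=5571/128
(1,2): OLD=397127/4096 → NEW=0, ERR=397127/4096
(1,3): OLD=2371663/16384 → NEW=255, ERR=-1806257/16384
(1,4): OLD=83141809/1048576 → NEW=0, ERR=83141809/1048576
(1,5): OLD=1005945497/8388608 → NEW=0, ERR=1005945497/8388608
(1,6): OLD=24657674903/134217728 → NEW=255, ERR=-9567845737/134217728
(2,0): OLD=127441/2048 → NEW=0, ERR=127441/2048
(2,1): OLD=10133027/65536 → NEW=255, ERR=-6578653/65536
(2,2): OLD=37151449/1048576 → NEW=0, ERR=37151449/1048576
(2,3): OLD=259843553/8388608 → NEW=0, ERR=259843553/8388608
(2,4): OLD=8450643277/67108864 → NEW=0, ERR=8450643277/67108864
(2,5): OLD=331047115339/2147483648 → NEW=255, ERR=-216561214901/2147483648
(2,6): OLD=312628092989/34359738368 → NEW=0, ERR=312628092989/34359738368
(3,0): OLD=64617737/1048576 → NEW=0, ERR=64617737/1048576
(3,1): OLD=437243997/8388608 → NEW=0, ERR=437243997/8388608
(3,2): OLD=9020109771/67108864 → NEW=255, ERR=-8092650549/67108864
(3,3): OLD=19796329207/268435456 → NEW=0, ERR=19796329207/268435456
(3,4): OLD=4969910117897/34359738368 → NEW=255, ERR=-3791823165943/34359738368
(3,5): OLD=-8856162394573/274877906944 → NEW=0, ERR=-8856162394573/274877906944
(3,6): OLD=221859314205293/4398046511104 → NEW=0, ERR=221859314205293/4398046511104
(4,0): OLD=15304948351/134217728 → NEW=0, ERR=15304948351/134217728
(4,1): OLD=237120795083/2147483648 → NEW=0, ERR=237120795083/2147483648
(4,2): OLD=3460328742805/34359738368 → NEW=0, ERR=3460328742805/34359738368
(4,3): OLD=32401877305175/274877906944 → NEW=0, ERR=32401877305175/274877906944
(4,4): OLD=263120002788785/2199023255552 → NEW=0, ERR=263120002788785/2199023255552
(4,5): OLD=9207123624131429/70368744177664 → NEW=255, ERR=-8736906141172891/70368744177664
(4,6): OLD=21877218985759955/1125899906842624 → NEW=0, ERR=21877218985759955/1125899906842624
Output grid:
  Row 0: ..#....  (6 black, running=6)
  Row 1: #..#..#  (4 black, running=10)
  Row 2: .#...#.  (5 black, running=15)
  Row 3: ..#.#..  (5 black, running=20)
  Row 4: .....#.  (6 black, running=26)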